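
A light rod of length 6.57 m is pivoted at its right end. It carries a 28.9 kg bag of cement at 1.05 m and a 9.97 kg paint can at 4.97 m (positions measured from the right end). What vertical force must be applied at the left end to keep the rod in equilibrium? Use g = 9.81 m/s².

F ≈ 119 N

Taking torques about the right end:
Bag of cement: 28.9 × 9.81 = 283.5 N down at 1.05 m → arm 1.05 m, τ = 283.5 × 1.05 = 297.7 N·m counterclockwise.
Paint can: 9.97 × 9.81 = 97.81 N down at 4.97 m → arm 4.97 m, τ = 97.81 × 4.97 = 486.1 N·m counterclockwise.
Net moment of the loads = 783.8 N·m counterclockwise.
The upward force F acts at the left end, arm 6.57 m, giving F × 6.57 clockwise.
Setting net torque to zero: F × 6.57 = 783.8 → F = 783.8 / 6.57 = 119 N.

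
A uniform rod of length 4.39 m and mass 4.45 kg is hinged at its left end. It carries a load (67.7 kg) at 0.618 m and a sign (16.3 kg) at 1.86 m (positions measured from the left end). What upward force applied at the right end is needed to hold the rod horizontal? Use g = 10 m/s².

F ≈ 187 N

Choose the left end as the axis so the unknown pivot reaction has zero arm there.
Beam weight: 4.45 × 10 = 44.5 N down at 2.195 m → arm 2.195 m, τ = 44.5 × 2.195 = 97.68 N·m clockwise.
Load: 67.7 × 10 = 677 N down at 0.618 m → arm 0.618 m, τ = 677 × 0.618 = 418.4 N·m clockwise.
Sign: 16.3 × 10 = 163 N down at 1.86 m → arm 1.86 m, τ = 163 × 1.86 = 303.2 N·m clockwise.
Net moment of the loads = 819.3 N·m clockwise.
The upward force F acts at the right end, arm 4.39 m, giving F × 4.39 counterclockwise.
Balancing moments: F × 4.39 = 819.3, giving F = 819.3 / 4.39 = 187 N.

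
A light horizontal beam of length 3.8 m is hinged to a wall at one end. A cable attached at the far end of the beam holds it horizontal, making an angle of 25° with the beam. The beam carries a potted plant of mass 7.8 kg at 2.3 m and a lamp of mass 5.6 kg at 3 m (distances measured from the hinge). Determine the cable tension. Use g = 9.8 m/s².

Sum moments about the hinge (the unknown hinge reaction has zero arm there).
Potted plant: 7.8 × 9.8 = 76.44 N down at 2.3 m → arm 2.3 m, τ = 76.44 × 2.3 = 175.8 N·m clockwise.
Lamp: 5.6 × 9.8 = 54.88 N down at 3 m → arm 3 m, τ = 54.88 × 3 = 164.6 N·m clockwise.
Total clockwise load moment = 340.4 N·m.
The cable tension T acts at 3.8 m; only its component perpendicular to the beam, T sinθ, produces torque. sin 25° = 0.4226.
Στ = 0 ⇒ T × 3.8 × 0.4226 = 340.4 ⇒ T = 340.4 / 1.606 = 212 N.

T ≈ 212 N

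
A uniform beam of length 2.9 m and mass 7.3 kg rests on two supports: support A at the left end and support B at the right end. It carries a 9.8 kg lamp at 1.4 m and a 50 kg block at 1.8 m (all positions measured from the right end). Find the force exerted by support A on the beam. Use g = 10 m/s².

Sum moments about support B (its reaction then has zero moment arm).
Beam weight: 7.3 × 10 = 73 N down at 1.45 m → arm 1.45 m, τ = 73 × 1.45 = 105.8 N·m counterclockwise.
Lamp: 9.8 × 10 = 98 N down at 1.4 m → arm 1.4 m, τ = 98 × 1.4 = 137.2 N·m counterclockwise.
Block: 50 × 10 = 500 N down at 1.8 m → arm 1.8 m, τ = 500 × 1.8 = 900 N·m counterclockwise.
Net load moment about support B = 1143 N·m counterclockwise.
Reaction R at support A is upward at 2.9 m, arm 2.9 m → moment R × 2.9 clockwise.
Setting net torque to zero: R × 2.9 = 1143 → R = 394 N.

R_A ≈ 394 N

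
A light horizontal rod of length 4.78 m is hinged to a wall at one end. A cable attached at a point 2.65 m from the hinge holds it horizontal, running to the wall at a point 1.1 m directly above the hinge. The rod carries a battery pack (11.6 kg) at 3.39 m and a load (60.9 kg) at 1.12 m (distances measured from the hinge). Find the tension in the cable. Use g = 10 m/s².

Sum moments about the hinge (the unknown hinge reaction has zero arm there).
Battery pack: 11.6 × 10 = 116 N down at 3.39 m → arm 3.39 m, τ = 116 × 3.39 = 393.2 N·m clockwise.
Load: 60.9 × 10 = 609 N down at 1.12 m → arm 1.12 m, τ = 609 × 1.12 = 682.1 N·m clockwise.
Total clockwise load moment = 1075 N·m.
The cable tension T acts at 2.65 m; only its component perpendicular to the rod, T sinθ, produces torque. sinθ = h/√(h²+d²) = 1.1/√(1.1²+2.65²) = 0.3834.
Στ = 0 ⇒ T × 2.65 × 0.3834 = 1075 ⇒ T = 1075 / 1.016 = 1060 N.

T ≈ 1060 N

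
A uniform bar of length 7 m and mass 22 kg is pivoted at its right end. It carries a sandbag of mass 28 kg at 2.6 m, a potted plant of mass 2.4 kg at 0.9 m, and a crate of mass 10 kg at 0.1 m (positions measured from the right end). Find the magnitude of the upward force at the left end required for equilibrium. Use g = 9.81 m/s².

F ≈ 214 N

About the right end:
Beam weight: 22 × 9.81 = 215.8 N down at 3.5 m → arm 3.5 m, τ = 215.8 × 3.5 = 755.3 N·m counterclockwise.
Sandbag: 28 × 9.81 = 274.7 N down at 2.6 m → arm 2.6 m, τ = 274.7 × 2.6 = 714.2 N·m counterclockwise.
Potted plant: 2.4 × 9.81 = 23.54 N down at 0.9 m → arm 0.9 m, τ = 23.54 × 0.9 = 21.19 N·m counterclockwise.
Crate: 10 × 9.81 = 98.1 N down at 0.1 m → arm 0.1 m, τ = 98.1 × 0.1 = 9.81 N·m counterclockwise.
Net moment of the loads = 1500 N·m counterclockwise.
The upward force F acts at the left end, arm 7 m, giving F × 7 clockwise.
Setting net torque to zero: F × 7 = 1500 → F = 1500 / 7 = 214 N.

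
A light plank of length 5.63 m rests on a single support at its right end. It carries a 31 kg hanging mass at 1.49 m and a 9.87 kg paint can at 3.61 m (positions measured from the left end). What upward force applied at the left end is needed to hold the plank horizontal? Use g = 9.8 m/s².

F ≈ 258 N

Choose the right end as the axis so the unknown pivot reaction has zero arm there.
Hanging mass: 31 × 9.8 = 303.8 N down at 1.49 m → arm 4.14 m, τ = 303.8 × 4.14 = 1258 N·m counterclockwise.
Paint can: 9.87 × 9.8 = 96.73 N down at 3.61 m → arm 2.02 m, τ = 96.73 × 2.02 = 195.4 N·m counterclockwise.
Net moment of the loads = 1453 N·m counterclockwise.
The upward force F acts at the left end, arm 5.63 m, giving F × 5.63 clockwise.
Setting net torque to zero: F × 5.63 = 1453 → F = 1453 / 5.63 = 258 N.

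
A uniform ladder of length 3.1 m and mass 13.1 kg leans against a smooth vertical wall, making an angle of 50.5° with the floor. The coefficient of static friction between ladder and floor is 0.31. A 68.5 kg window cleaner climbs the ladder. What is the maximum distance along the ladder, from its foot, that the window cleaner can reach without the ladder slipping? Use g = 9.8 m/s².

Choose the foot of the ladder as the axis so the floor normal and friction both act there and drop out.
Ladder weight 13.1×9.8 = 128.4 N acts at 1.55 m along the ladder; its horizontal arm is 1.55·cos50.5° = 0.9859 m → τ = 126.6 N·m clockwise.
Window cleaner weight 68.5×9.8 = 671.3 N at distance d → arm d·cos50.5° → τ = 671.3·d·0.6361 clockwise.
Wall normal N at the top has arm L sinθ = 2.392 m counterclockwise, so Στ = 0 gives N·2.392 = 126.6 + 427·d.
ΣFy = 0 ⇒ N_floor = 799.7 N, so the maximum friction is μ_s·N_floor = 0.31×799.7 = 247.9 N. ΣFx = 0 ⇒ N_wall = f, so at the slipping point N = 247.9 N.
Substituting: 247.9×2.392 = 126.6 + 427·d ⇒ d = (593 − 126.6) / 427 = 1.09 m.

d ≈ 1.09 m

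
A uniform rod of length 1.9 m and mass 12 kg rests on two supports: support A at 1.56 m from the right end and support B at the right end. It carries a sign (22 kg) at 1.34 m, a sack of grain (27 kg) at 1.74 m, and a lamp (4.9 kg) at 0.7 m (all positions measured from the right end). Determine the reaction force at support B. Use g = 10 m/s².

About support A:
Beam weight: 12 × 10 = 120 N down at 0.95 m → arm 0.61 m, τ = 120 × 0.61 = 73.2 N·m clockwise.
Sign: 22 × 10 = 220 N down at 1.34 m → arm 0.22 m, τ = 220 × 0.22 = 48.4 N·m clockwise.
Sack of grain: 27 × 10 = 270 N down at 1.74 m → arm 0.18 m, τ = 270 × 0.18 = 48.6 N·m counterclockwise.
Lamp: 4.9 × 10 = 49 N down at 0.7 m → arm 0.86 m, τ = 49 × 0.86 = 42.14 N·m clockwise.
Net load moment about support A = 115.1 N·m clockwise.
Reaction R at support B is upward at 0 m, arm 1.56 m → moment R × 1.56 counterclockwise.
Setting net torque to zero: R × 1.56 = 115.1 → R = 73.8 N.

R_B ≈ 73.8 N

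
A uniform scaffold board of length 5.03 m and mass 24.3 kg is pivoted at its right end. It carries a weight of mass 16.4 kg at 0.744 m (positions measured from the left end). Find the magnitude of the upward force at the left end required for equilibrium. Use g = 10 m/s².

F ≈ 261 N

Taking torques about the right end:
Beam weight: 24.3 × 10 = 243 N down at 2.515 m → arm 2.515 m, τ = 243 × 2.515 = 611.1 N·m counterclockwise.
Weight: 16.4 × 10 = 164 N down at 0.744 m → arm 4.286 m, τ = 164 × 4.286 = 702.9 N·m counterclockwise.
Net moment of the loads = 1314 N·m counterclockwise.
The upward force F acts at the left end, arm 5.03 m, giving F × 5.03 clockwise.
Στ = 0 ⇒ F × 5.03 = 1314 ⇒ F = 1314 / 5.03 = 261 N.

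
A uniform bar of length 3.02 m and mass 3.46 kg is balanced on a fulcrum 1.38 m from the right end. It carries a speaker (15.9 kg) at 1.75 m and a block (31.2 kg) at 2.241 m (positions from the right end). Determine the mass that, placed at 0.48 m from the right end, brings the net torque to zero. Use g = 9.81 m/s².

m ≈ 36.9 kg

Taking torques about the fulcrum (at 1.38 m from the right end):
Beam weight: 3.46 × 9.81 = 33.94 N down at 1.51 m → arm 0.13 m, τ = 33.94 × 0.13 = 4.412 N·m counterclockwise.
Speaker: 15.9 × 9.81 = 156 N down at 1.75 m → arm 0.37 m, τ = 156 × 0.37 = 57.72 N·m counterclockwise.
Block: 31.2 × 9.81 = 306.1 N down at 2.241 m → arm 0.861 m, τ = 306.1 × 0.861 = 263.6 N·m counterclockwise.
Net moment of known loads = 325.7 N·m counterclockwise.
An unknown mass m at 0.48 m has arm 0.9 m; its moment is m·g·0.9 clockwise.
Setting net torque to zero: m × 9.81 × 0.9 = 325.7 → m = 325.7 / (9.81 × 0.9) = 36.9 kg.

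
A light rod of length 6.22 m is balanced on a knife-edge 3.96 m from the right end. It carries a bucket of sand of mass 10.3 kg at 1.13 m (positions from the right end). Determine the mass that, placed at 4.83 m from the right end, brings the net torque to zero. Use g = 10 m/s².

m ≈ 33.5 kg

Choose the knife-edge (at 3.96 m from the right end) as the axis so the support reaction has zero arm there.
Bucket of sand: 10.3 × 10 = 103 N down at 1.13 m → arm 2.83 m, τ = 103 × 2.83 = 291.5 N·m clockwise.
Net moment of known loads = 291.5 N·m clockwise.
An unknown mass m at 4.83 m has arm 0.87 m; its moment is m·g·0.87 counterclockwise.
Στ = 0 ⇒ m × 10 × 0.87 = 291.5 ⇒ m = 291.5 / (10 × 0.87) = 33.5 kg.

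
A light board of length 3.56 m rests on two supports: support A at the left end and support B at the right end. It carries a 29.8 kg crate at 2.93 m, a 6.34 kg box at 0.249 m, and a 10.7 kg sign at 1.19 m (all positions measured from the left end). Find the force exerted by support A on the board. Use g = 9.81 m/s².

About support B:
Crate: 29.8 × 9.81 = 292.3 N down at 2.93 m → arm 0.63 m, τ = 292.3 × 0.63 = 184.1 N·m counterclockwise.
Box: 6.34 × 9.81 = 62.2 N down at 0.249 m → arm 3.311 m, τ = 62.2 × 3.311 = 205.9 N·m counterclockwise.
Sign: 10.7 × 9.81 = 105 N down at 1.19 m → arm 2.37 m, τ = 105 × 2.37 = 248.9 N·m counterclockwise.
Net load moment about support B = 638.9 N·m counterclockwise.
Reaction R at support A is upward at 0 m, arm 3.56 m → moment R × 3.56 clockwise.
For rotational equilibrium, R × 3.56 = 638.9, so R = 179 N.

R_A ≈ 179 N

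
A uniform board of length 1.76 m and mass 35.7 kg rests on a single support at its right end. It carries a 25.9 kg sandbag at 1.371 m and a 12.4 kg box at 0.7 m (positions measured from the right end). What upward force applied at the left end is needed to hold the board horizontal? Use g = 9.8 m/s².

Sum moments about the right end (the unknown pivot reaction has zero arm there).
Beam weight: 35.7 × 9.8 = 349.9 N down at 0.88 m → arm 0.88 m, τ = 349.9 × 0.88 = 307.9 N·m counterclockwise.
Sandbag: 25.9 × 9.8 = 253.8 N down at 1.371 m → arm 1.371 m, τ = 253.8 × 1.371 = 348 N·m counterclockwise.
Box: 12.4 × 9.8 = 121.5 N down at 0.7 m → arm 0.7 m, τ = 121.5 × 0.7 = 85.05 N·m counterclockwise.
Net moment of the loads = 740.9 N·m counterclockwise.
The upward force F acts at the left end, arm 1.76 m, giving F × 1.76 clockwise.
Setting net torque to zero: F × 1.76 = 740.9 → F = 740.9 / 1.76 = 421 N.

F ≈ 421 N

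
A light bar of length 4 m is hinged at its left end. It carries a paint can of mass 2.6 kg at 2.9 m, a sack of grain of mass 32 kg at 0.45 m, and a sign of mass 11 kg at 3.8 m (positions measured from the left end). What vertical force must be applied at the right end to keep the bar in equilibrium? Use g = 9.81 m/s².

F ≈ 156 N

Taking torques about the left end:
Paint can: 2.6 × 9.81 = 25.51 N down at 2.9 m → arm 2.9 m, τ = 25.51 × 2.9 = 73.98 N·m clockwise.
Sack of grain: 32 × 9.81 = 313.9 N down at 0.45 m → arm 0.45 m, τ = 313.9 × 0.45 = 141.3 N·m clockwise.
Sign: 11 × 9.81 = 107.9 N down at 3.8 m → arm 3.8 m, τ = 107.9 × 3.8 = 410 N·m clockwise.
Net moment of the loads = 625.3 N·m clockwise.
The upward force F acts at the right end, arm 4 m, giving F × 4 counterclockwise.
Στ = 0 ⇒ F × 4 = 625.3 ⇒ F = 625.3 / 4 = 156 N.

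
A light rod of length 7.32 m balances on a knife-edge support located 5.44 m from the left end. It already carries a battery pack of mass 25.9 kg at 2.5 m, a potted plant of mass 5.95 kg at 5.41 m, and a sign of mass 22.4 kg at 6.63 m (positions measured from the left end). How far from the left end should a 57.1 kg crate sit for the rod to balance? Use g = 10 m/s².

Taking torques about the knife-edge support (at 5.44 m from the left end):
Battery pack: 25.9 × 10 = 259 N down at 2.5 m → arm 2.94 m, τ = 259 × 2.94 = 761.5 N·m counterclockwise.
Potted plant: 5.95 × 10 = 59.5 N down at 5.41 m → arm 0.03 m, τ = 59.5 × 0.03 = 1.785 N·m counterclockwise.
Sign: 22.4 × 10 = 224 N down at 6.63 m → arm 1.19 m, τ = 224 × 1.19 = 266.6 N·m clockwise.
Net moment of existing loads = 496.7 N·m counterclockwise.
The crate weighs 57.1 × 10 = 571 N and must supply an equal clockwise moment, so its lever arm about the knife-edge support is 496.7 / 571 = 0.87 m.
That puts it at 5.44 + 0.87 = 6.31 m from the left end.

x ≈ 6.31 m from the left end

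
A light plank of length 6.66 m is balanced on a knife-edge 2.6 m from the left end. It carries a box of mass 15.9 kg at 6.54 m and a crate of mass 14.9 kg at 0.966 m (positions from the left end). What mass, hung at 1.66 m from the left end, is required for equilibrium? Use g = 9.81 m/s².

Take moments about the knife-edge (at 2.6 m from the left end).
Box: 15.9 × 9.81 = 156 N down at 6.54 m → arm 3.94 m, τ = 156 × 3.94 = 614.6 N·m clockwise.
Crate: 14.9 × 9.81 = 146.2 N down at 0.966 m → arm 1.634 m, τ = 146.2 × 1.634 = 238.9 N·m counterclockwise.
Net moment of known loads = 375.7 N·m clockwise.
An unknown mass m at 1.66 m has arm 0.94 m; its moment is m·g·0.94 counterclockwise.
Balancing moments: m × 9.81 × 0.94 = 375.7, giving m = 375.7 / (9.81 × 0.94) = 40.7 kg.

m ≈ 40.7 kg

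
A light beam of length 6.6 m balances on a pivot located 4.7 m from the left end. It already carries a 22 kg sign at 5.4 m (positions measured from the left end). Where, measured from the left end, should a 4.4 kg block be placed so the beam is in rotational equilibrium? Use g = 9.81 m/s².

x ≈ 1.2 m from the left end

Taking torques about the pivot (at 4.7 m from the left end):
Sign: 22 × 9.81 = 215.8 N down at 5.4 m → arm 0.7 m, τ = 215.8 × 0.7 = 151.1 N·m clockwise.
Net moment of existing loads = 151.1 N·m clockwise.
The block weighs 4.4 × 9.81 = 43.16 N and must supply an equal counterclockwise moment, so its lever arm about the pivot is 151.1 / 43.16 = 3.5 m.
That puts it at 4.7 − 3.5 = 1.2 m from the left end.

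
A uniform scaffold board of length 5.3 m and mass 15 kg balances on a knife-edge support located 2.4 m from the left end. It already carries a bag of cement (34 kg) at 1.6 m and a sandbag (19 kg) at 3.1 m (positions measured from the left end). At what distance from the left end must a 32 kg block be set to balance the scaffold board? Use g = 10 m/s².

x ≈ 2.72 m from the left end

Taking torques about the knife-edge support (at 2.4 m from the left end):
Beam weight: 15 × 10 = 150 N down at 2.65 m → arm 0.25 m, τ = 150 × 0.25 = 37.5 N·m clockwise.
Bag of cement: 34 × 10 = 340 N down at 1.6 m → arm 0.8 m, τ = 340 × 0.8 = 272 N·m counterclockwise.
Sandbag: 19 × 10 = 190 N down at 3.1 m → arm 0.7 m, τ = 190 × 0.7 = 133 N·m clockwise.
Net moment of existing loads = 101.5 N·m counterclockwise.
The block weighs 32 × 10 = 320 N and must supply an equal clockwise moment, so its lever arm about the knife-edge support is 101.5 / 320 = 0.317 m.
That puts it at 2.4 + 0.317 = 2.72 m from the left end.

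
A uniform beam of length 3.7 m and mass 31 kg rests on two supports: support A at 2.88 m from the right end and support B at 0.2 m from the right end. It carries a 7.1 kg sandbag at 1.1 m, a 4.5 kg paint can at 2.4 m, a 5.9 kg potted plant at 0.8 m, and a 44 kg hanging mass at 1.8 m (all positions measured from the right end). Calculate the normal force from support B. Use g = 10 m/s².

Taking torques about support A:
Beam weight: 31 × 10 = 310 N down at 1.85 m → arm 1.03 m, τ = 310 × 1.03 = 319.3 N·m clockwise.
Sandbag: 7.1 × 10 = 71 N down at 1.1 m → arm 1.78 m, τ = 71 × 1.78 = 126.4 N·m clockwise.
Paint can: 4.5 × 10 = 45 N down at 2.4 m → arm 0.48 m, τ = 45 × 0.48 = 21.6 N·m clockwise.
Potted plant: 5.9 × 10 = 59 N down at 0.8 m → arm 2.08 m, τ = 59 × 2.08 = 122.7 N·m clockwise.
Hanging mass: 44 × 10 = 440 N down at 1.8 m → arm 1.08 m, τ = 440 × 1.08 = 475.2 N·m clockwise.
Net load moment about support A = 1065 N·m clockwise.
Reaction R at support B is upward at 0.2 m, arm 2.68 m → moment R × 2.68 counterclockwise.
Balancing moments: R × 2.68 = 1065, giving R = 397 N.

R_B ≈ 397 N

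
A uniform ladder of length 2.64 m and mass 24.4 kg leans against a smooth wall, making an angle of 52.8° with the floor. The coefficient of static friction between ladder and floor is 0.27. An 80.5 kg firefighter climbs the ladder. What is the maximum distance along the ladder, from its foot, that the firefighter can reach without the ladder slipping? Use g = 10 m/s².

d ≈ 0.824 m

Sum moments about the foot of the ladder (the floor normal and friction both act there and drop out).
Ladder weight 24.4×10 = 244 N acts at 1.32 m along the ladder; its horizontal arm is 1.32·cos52.8° = 0.7981 m → τ = 194.7 N·m clockwise.
Firefighter weight 80.5×10 = 805 N at distance d → arm d·cos52.8° → τ = 805·d·0.6046 clockwise.
Wall normal N at the top has arm L sinθ = 2.103 m counterclockwise, so Στ = 0 gives N·2.103 = 194.7 + 486.7·d.
ΣFy = 0 ⇒ N_floor = 1049 N, so the maximum friction is μ_s·N_floor = 0.27×1049 = 283.2 N. ΣFx = 0 ⇒ N_wall = f, so at the slipping point N = 283.2 N.
Substituting: 283.2×2.103 = 194.7 + 486.7·d ⇒ d = (595.6 − 194.7) / 486.7 = 0.824 m.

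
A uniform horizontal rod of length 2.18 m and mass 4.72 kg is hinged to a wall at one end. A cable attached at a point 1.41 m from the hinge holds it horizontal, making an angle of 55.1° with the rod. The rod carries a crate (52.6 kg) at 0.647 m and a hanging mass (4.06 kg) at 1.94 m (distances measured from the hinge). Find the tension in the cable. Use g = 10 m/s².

Taking torques about the hinge:
Beam weight: 4.72 × 10 = 47.2 N down at 1.09 m → arm 1.09 m, τ = 47.2 × 1.09 = 51.45 N·m clockwise.
Crate: 52.6 × 10 = 526 N down at 0.647 m → arm 0.647 m, τ = 526 × 0.647 = 340.3 N·m clockwise.
Hanging mass: 4.06 × 10 = 40.6 N down at 1.94 m → arm 1.94 m, τ = 40.6 × 1.94 = 78.76 N·m clockwise.
Total clockwise load moment = 470.5 N·m.
The cable tension T acts at 1.41 m; only its component perpendicular to the rod, T sinθ, produces torque. sin 55.1° = 0.8202.
Balancing moments: T × 1.41 × 0.8202 = 470.5, giving T = 470.5 / 1.156 = 407 N.

T ≈ 407 N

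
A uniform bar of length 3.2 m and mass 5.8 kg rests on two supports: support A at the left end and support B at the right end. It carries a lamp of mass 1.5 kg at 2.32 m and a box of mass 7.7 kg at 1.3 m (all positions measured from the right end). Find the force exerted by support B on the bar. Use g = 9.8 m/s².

Take moments about support A.
Beam weight: 5.8 × 9.8 = 56.84 N down at 1.6 m → arm 1.6 m, τ = 56.84 × 1.6 = 90.94 N·m clockwise.
Lamp: 1.5 × 9.8 = 14.7 N down at 2.32 m → arm 0.88 m, τ = 14.7 × 0.88 = 12.94 N·m clockwise.
Box: 7.7 × 9.8 = 75.46 N down at 1.3 m → arm 1.9 m, τ = 75.46 × 1.9 = 143.4 N·m clockwise.
Net load moment about support A = 247.3 N·m clockwise.
Reaction R at support B is upward at 0 m, arm 3.2 m → moment R × 3.2 counterclockwise.
For rotational equilibrium, R × 3.2 = 247.3, so R = 77.3 N.

R_B ≈ 77.3 N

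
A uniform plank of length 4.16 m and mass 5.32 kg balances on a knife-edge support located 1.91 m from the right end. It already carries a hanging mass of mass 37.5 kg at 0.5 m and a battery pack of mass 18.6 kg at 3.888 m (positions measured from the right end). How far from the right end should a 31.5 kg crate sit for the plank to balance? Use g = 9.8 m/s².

Take moments about the knife-edge support (at 1.91 m from the right end).
Beam weight: 5.32 × 9.8 = 52.14 N down at 2.08 m → arm 0.17 m, τ = 52.14 × 0.17 = 8.864 N·m counterclockwise.
Hanging mass: 37.5 × 9.8 = 367.5 N down at 0.5 m → arm 1.41 m, τ = 367.5 × 1.41 = 518.2 N·m clockwise.
Battery pack: 18.6 × 9.8 = 182.3 N down at 3.888 m → arm 1.978 m, τ = 182.3 × 1.978 = 360.6 N·m counterclockwise.
Net moment of existing loads = 148.7 N·m clockwise.
The crate weighs 31.5 × 9.8 = 308.7 N and must supply an equal counterclockwise moment, so its lever arm about the knife-edge support is 148.7 / 308.7 = 0.482 m.
That puts it at 1.91 + 0.482 = 2.39 m from the right end.

x ≈ 2.39 m from the right end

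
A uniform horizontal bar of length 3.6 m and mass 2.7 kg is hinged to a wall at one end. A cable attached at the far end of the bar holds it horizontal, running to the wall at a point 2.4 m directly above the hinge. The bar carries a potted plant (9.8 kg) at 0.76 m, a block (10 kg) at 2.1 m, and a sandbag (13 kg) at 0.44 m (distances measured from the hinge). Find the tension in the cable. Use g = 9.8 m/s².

T ≈ 192 N

Choose the hinge as the axis so the unknown hinge reaction has zero arm there.
Beam weight: 2.7 × 9.8 = 26.46 N down at 1.8 m → arm 1.8 m, τ = 26.46 × 1.8 = 47.63 N·m clockwise.
Potted plant: 9.8 × 9.8 = 96.04 N down at 0.76 m → arm 0.76 m, τ = 96.04 × 0.76 = 72.99 N·m clockwise.
Block: 10 × 9.8 = 98 N down at 2.1 m → arm 2.1 m, τ = 98 × 2.1 = 205.8 N·m clockwise.
Sandbag: 13 × 9.8 = 127.4 N down at 0.44 m → arm 0.44 m, τ = 127.4 × 0.44 = 56.06 N·m clockwise.
Total clockwise load moment = 382.5 N·m.
The cable tension T acts at 3.6 m; only its component perpendicular to the bar, T sinθ, produces torque. sinθ = h/√(h²+d²) = 2.4/√(2.4²+3.6²) = 0.5547.
Balancing moments: T × 3.6 × 0.5547 = 382.5, giving T = 382.5 / 1.997 = 192 N.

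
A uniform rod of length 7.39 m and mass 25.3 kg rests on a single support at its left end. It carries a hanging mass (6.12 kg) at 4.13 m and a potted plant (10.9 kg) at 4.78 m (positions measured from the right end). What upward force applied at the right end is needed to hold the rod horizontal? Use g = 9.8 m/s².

Choose the left end as the axis so the unknown pivot reaction has zero arm there.
Beam weight: 25.3 × 9.8 = 247.9 N down at 3.695 m → arm 3.695 m, τ = 247.9 × 3.695 = 916 N·m clockwise.
Hanging mass: 6.12 × 9.8 = 59.98 N down at 4.13 m → arm 3.26 m, τ = 59.98 × 3.26 = 195.5 N·m clockwise.
Potted plant: 10.9 × 9.8 = 106.8 N down at 4.78 m → arm 2.61 m, τ = 106.8 × 2.61 = 278.7 N·m clockwise.
Net moment of the loads = 1390 N·m clockwise.
The upward force F acts at the right end, arm 7.39 m, giving F × 7.39 counterclockwise.
For rotational equilibrium, F × 7.39 = 1390, so F = 1390 / 7.39 = 188 N.

F ≈ 188 N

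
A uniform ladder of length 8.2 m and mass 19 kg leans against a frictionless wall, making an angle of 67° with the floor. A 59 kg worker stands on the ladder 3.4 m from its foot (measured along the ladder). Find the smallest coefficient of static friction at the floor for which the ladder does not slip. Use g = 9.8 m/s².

μ_min ≈ 0.185

Take moments about the foot of the ladder.
Ladder weight 19×9.8 = 186.2 N acts at 4.1 m along the ladder; its horizontal arm is 4.1·cos67° = 1.602 m → τ = 298.3 N·m clockwise.
Worker: 59×9.8 = 578.2 N at 3.4 m → arm 1.328 m → τ = 767.8 N·m clockwise.
Wall normal N acts horizontally at the top; its moment arm is the height L sinθ = 8.2·sin67° = 7.548 m, counterclockwise.
For rotational equilibrium, N × 7.548 = 1066, so N = 141.2 N.
ΣFx = 0 ⇒ f = N_wall = 141.2 N. ΣFy = 0 ⇒ N_floor = 764.4 N.
μ_min = f / N_floor = 141.2 / 764.4 = 0.185.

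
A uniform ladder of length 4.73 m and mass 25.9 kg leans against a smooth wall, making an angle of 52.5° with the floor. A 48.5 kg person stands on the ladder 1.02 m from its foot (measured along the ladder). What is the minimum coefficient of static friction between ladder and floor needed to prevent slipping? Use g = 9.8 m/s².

Take moments about the foot of the ladder.
Ladder weight 25.9×9.8 = 253.8 N acts at 2.365 m along the ladder; its horizontal arm is 2.365·cos52.5° = 1.44 m → τ = 365.5 N·m clockwise.
Person: 48.5×9.8 = 475.3 N at 1.02 m → arm 0.6209 m → τ = 295.1 N·m clockwise.
Wall normal N acts horizontally at the top; its moment arm is the height L sinθ = 4.73·sin52.5° = 3.753 m, counterclockwise.
Balancing moments: N × 3.753 = 660.6, giving N = 176 N.
ΣFx = 0 ⇒ f = N_wall = 176 N. ΣFy = 0 ⇒ N_floor = 729.1 N.
μ_min = f / N_floor = 176 / 729.1 = 0.241.

μ_min ≈ 0.241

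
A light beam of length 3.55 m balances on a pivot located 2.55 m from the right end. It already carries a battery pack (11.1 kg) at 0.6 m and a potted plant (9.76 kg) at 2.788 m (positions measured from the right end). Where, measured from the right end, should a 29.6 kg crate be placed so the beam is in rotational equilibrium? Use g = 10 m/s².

Taking torques about the pivot (at 2.55 m from the right end):
Battery pack: 11.1 × 10 = 111 N down at 0.6 m → arm 1.95 m, τ = 111 × 1.95 = 216.4 N·m clockwise.
Potted plant: 9.76 × 10 = 97.6 N down at 2.788 m → arm 0.238 m, τ = 97.6 × 0.238 = 23.23 N·m counterclockwise.
Net moment of existing loads = 193.2 N·m clockwise.
The crate weighs 29.6 × 10 = 296 N and must supply an equal counterclockwise moment, so its lever arm about the pivot is 193.2 / 296 = 0.653 m.
That puts it at 2.55 + 0.653 = 3.2 m from the right end.

x ≈ 3.2 m from the right end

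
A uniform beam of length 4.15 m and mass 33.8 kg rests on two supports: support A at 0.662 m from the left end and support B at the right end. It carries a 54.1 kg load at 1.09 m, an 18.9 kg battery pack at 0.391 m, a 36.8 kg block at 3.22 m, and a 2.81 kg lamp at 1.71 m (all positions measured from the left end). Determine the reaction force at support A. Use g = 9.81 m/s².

R_A ≈ 978 N

Taking torques about support B:
Beam weight: 33.8 × 9.81 = 331.6 N down at 2.075 m → arm 2.075 m, τ = 331.6 × 2.075 = 688.1 N·m counterclockwise.
Load: 54.1 × 9.81 = 530.7 N down at 1.09 m → arm 3.06 m, τ = 530.7 × 3.06 = 1624 N·m counterclockwise.
Battery pack: 18.9 × 9.81 = 185.4 N down at 0.391 m → arm 3.759 m, τ = 185.4 × 3.759 = 696.9 N·m counterclockwise.
Block: 36.8 × 9.81 = 361 N down at 3.22 m → arm 0.93 m, τ = 361 × 0.93 = 335.7 N·m counterclockwise.
Lamp: 2.81 × 9.81 = 27.57 N down at 1.71 m → arm 2.44 m, τ = 27.57 × 2.44 = 67.27 N·m counterclockwise.
Net load moment about support B = 3412 N·m counterclockwise.
Reaction R at support A is upward at 0.662 m, arm 3.488 m → moment R × 3.488 clockwise.
For rotational equilibrium, R × 3.488 = 3412, so R = 978 N.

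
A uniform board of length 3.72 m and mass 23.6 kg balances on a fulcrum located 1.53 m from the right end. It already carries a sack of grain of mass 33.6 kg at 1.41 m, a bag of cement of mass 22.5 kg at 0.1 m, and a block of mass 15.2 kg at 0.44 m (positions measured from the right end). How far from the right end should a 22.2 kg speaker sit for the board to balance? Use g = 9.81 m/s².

x ≈ 3.56 m from the right end

Take moments about the fulcrum (at 1.53 m from the right end).
Beam weight: 23.6 × 9.81 = 231.5 N down at 1.86 m → arm 0.33 m, τ = 231.5 × 0.33 = 76.4 N·m counterclockwise.
Sack of grain: 33.6 × 9.81 = 329.6 N down at 1.41 m → arm 0.12 m, τ = 329.6 × 0.12 = 39.55 N·m clockwise.
Bag of cement: 22.5 × 9.81 = 220.7 N down at 0.1 m → arm 1.43 m, τ = 220.7 × 1.43 = 315.6 N·m clockwise.
Block: 15.2 × 9.81 = 149.1 N down at 0.44 m → arm 1.09 m, τ = 149.1 × 1.09 = 162.5 N·m clockwise.
Net moment of existing loads = 441.2 N·m clockwise.
The speaker weighs 22.2 × 9.81 = 217.8 N and must supply an equal counterclockwise moment, so its lever arm about the fulcrum is 441.2 / 217.8 = 2.03 m.
That puts it at 1.53 + 2.03 = 3.56 m from the right end.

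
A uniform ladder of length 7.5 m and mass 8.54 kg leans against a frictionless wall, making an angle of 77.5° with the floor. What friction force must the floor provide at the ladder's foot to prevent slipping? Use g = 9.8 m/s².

f ≈ 9.28 N

Taking torques about the foot of the ladder:
Ladder weight 8.54×9.8 = 83.69 N acts at 3.75 m along the ladder; its horizontal arm is 3.75·cos77.5° = 0.8116 m → τ = 67.92 N·m clockwise.
Wall normal N acts horizontally at the top; its moment arm is the height L sinθ = 7.5·sin77.5° = 7.322 m, counterclockwise.
Setting net torque to zero: N × 7.322 = 67.92 → N = 9.28 N.
ΣFx = 0: friction at the foot balances the wall's push, so f = N_wall = 9.28 N.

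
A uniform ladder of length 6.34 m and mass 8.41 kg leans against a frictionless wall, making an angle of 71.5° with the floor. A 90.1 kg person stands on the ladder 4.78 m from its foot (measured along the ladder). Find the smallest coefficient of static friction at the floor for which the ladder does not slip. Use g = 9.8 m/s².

μ_min ≈ 0.245

Take moments about the foot of the ladder.
Ladder weight 8.41×9.8 = 82.42 N acts at 3.17 m along the ladder; its horizontal arm is 3.17·cos71.5° = 1.006 m → τ = 82.91 N·m clockwise.
Person: 90.1×9.8 = 883 N at 4.78 m → arm 1.517 m → τ = 1340 N·m clockwise.
Wall normal N acts horizontally at the top; its moment arm is the height L sinθ = 6.34·sin71.5° = 6.012 m, counterclockwise.
Balancing moments: N × 6.012 = 1423, giving N = 236.7 N.
ΣFx = 0 ⇒ f = N_wall = 236.7 N. ΣFy = 0 ⇒ N_floor = 965.4 N.
μ_min = f / N_floor = 236.7 / 965.4 = 0.245.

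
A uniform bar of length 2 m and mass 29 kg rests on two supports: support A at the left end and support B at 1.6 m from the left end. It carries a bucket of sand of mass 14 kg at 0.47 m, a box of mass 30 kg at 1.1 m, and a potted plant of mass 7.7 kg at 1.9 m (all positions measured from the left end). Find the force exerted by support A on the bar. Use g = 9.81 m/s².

Taking torques about support B:
Beam weight: 29 × 9.81 = 284.5 N down at 1 m → arm 0.6 m, τ = 284.5 × 0.6 = 170.7 N·m counterclockwise.
Bucket of sand: 14 × 9.81 = 137.3 N down at 0.47 m → arm 1.13 m, τ = 137.3 × 1.13 = 155.1 N·m counterclockwise.
Box: 30 × 9.81 = 294.3 N down at 1.1 m → arm 0.5 m, τ = 294.3 × 0.5 = 147.2 N·m counterclockwise.
Potted plant: 7.7 × 9.81 = 75.54 N down at 1.9 m → arm 0.3 m, τ = 75.54 × 0.3 = 22.66 N·m clockwise.
Net load moment about support B = 450.3 N·m counterclockwise.
Reaction R at support A is upward at 0 m, arm 1.6 m → moment R × 1.6 clockwise.
For rotational equilibrium, R × 1.6 = 450.3, so R = 281 N.

R_A ≈ 281 N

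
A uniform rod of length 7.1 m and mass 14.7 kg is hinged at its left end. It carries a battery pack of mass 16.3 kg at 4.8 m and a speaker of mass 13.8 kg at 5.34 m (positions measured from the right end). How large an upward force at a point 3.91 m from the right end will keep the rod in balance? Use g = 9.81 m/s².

F ≈ 350 N

Taking torques about the left end:
Beam weight: 14.7 × 9.81 = 144.2 N down at 3.55 m → arm 3.55 m, τ = 144.2 × 3.55 = 511.9 N·m clockwise.
Battery pack: 16.3 × 9.81 = 159.9 N down at 4.8 m → arm 2.3 m, τ = 159.9 × 2.3 = 367.8 N·m clockwise.
Speaker: 13.8 × 9.81 = 135.4 N down at 5.34 m → arm 1.76 m, τ = 135.4 × 1.76 = 238.3 N·m clockwise.
Net moment of the loads = 1118 N·m clockwise.
The upward force F acts at a point 3.91 m from the right end, arm 3.19 m, giving F × 3.19 counterclockwise.
For rotational equilibrium, F × 3.19 = 1118, so F = 1118 / 3.19 = 350 N.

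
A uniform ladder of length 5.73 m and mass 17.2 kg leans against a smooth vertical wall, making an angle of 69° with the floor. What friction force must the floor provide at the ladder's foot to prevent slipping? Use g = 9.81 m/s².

Sum moments about the foot of the ladder (the floor normal and friction both act there and drop out).
Ladder weight 17.2×9.81 = 168.7 N acts at 2.865 m along the ladder; its horizontal arm is 2.865·cos69° = 1.027 m → τ = 173.3 N·m clockwise.
Wall normal N acts horizontally at the top; its moment arm is the height L sinθ = 5.73·sin69° = 5.349 m, counterclockwise.
Στ = 0 ⇒ N × 5.349 = 173.3 ⇒ N = 32.4 N.
ΣFx = 0: friction at the foot balances the wall's push, so f = N_wall = 32.4 N.

f ≈ 32.4 N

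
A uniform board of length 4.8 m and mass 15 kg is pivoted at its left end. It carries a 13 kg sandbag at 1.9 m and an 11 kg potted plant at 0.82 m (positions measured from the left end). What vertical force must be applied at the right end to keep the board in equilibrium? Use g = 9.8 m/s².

Choose the left end as the axis so the unknown pivot reaction has zero arm there.
Beam weight: 15 × 9.8 = 147 N down at 2.4 m → arm 2.4 m, τ = 147 × 2.4 = 352.8 N·m clockwise.
Sandbag: 13 × 9.8 = 127.4 N down at 1.9 m → arm 1.9 m, τ = 127.4 × 1.9 = 242.1 N·m clockwise.
Potted plant: 11 × 9.8 = 107.8 N down at 0.82 m → arm 0.82 m, τ = 107.8 × 0.82 = 88.4 N·m clockwise.
Net moment of the loads = 683.3 N·m clockwise.
The upward force F acts at the right end, arm 4.8 m, giving F × 4.8 counterclockwise.
Setting net torque to zero: F × 4.8 = 683.3 → F = 683.3 / 4.8 = 142 N.

F ≈ 142 N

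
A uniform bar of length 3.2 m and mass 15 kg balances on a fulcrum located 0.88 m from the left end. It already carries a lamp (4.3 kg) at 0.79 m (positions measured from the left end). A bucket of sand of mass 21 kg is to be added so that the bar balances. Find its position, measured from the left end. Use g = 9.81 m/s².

About the fulcrum (at 0.88 m from the left end):
Beam weight: 15 × 9.81 = 147.2 N down at 1.6 m → arm 0.72 m, τ = 147.2 × 0.72 = 106 N·m clockwise.
Lamp: 4.3 × 9.81 = 42.18 N down at 0.79 m → arm 0.09 m, τ = 42.18 × 0.09 = 3.796 N·m counterclockwise.
Net moment of existing loads = 102.2 N·m clockwise.
The bucket of sand weighs 21 × 9.81 = 206 N and must supply an equal counterclockwise moment, so its lever arm about the fulcrum is 102.2 / 206 = 0.496 m.
That puts it at 0.88 − 0.496 = 0.384 m from the left end.

x ≈ 0.384 m from the left end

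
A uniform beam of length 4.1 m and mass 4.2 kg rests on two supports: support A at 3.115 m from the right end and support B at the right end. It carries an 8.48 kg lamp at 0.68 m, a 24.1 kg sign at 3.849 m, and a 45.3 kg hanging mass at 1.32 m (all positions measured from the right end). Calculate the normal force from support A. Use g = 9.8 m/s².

Take moments about support B.
Beam weight: 4.2 × 9.8 = 41.16 N down at 2.05 m → arm 2.05 m, τ = 41.16 × 2.05 = 84.38 N·m counterclockwise.
Lamp: 8.48 × 9.8 = 83.1 N down at 0.68 m → arm 0.68 m, τ = 83.1 × 0.68 = 56.51 N·m counterclockwise.
Sign: 24.1 × 9.8 = 236.2 N down at 3.849 m → arm 3.849 m, τ = 236.2 × 3.849 = 909.1 N·m counterclockwise.
Hanging mass: 45.3 × 9.8 = 443.9 N down at 1.32 m → arm 1.32 m, τ = 443.9 × 1.32 = 585.9 N·m counterclockwise.
Net load moment about support B = 1636 N·m counterclockwise.
Reaction R at support A is upward at 3.115 m, arm 3.115 m → moment R × 3.115 clockwise.
For rotational equilibrium, R × 3.115 = 1636, so R = 525 N.

R_A ≈ 525 N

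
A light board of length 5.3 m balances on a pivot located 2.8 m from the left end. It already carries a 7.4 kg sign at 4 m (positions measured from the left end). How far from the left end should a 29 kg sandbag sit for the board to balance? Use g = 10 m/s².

x ≈ 2.49 m from the left end

Taking torques about the pivot (at 2.8 m from the left end):
Sign: 7.4 × 10 = 74 N down at 4 m → arm 1.2 m, τ = 74 × 1.2 = 88.8 N·m clockwise.
Net moment of existing loads = 88.8 N·m clockwise.
The sandbag weighs 29 × 10 = 290 N and must supply an equal counterclockwise moment, so its lever arm about the pivot is 88.8 / 290 = 0.306 m.
That puts it at 2.8 − 0.306 = 2.49 m from the left end.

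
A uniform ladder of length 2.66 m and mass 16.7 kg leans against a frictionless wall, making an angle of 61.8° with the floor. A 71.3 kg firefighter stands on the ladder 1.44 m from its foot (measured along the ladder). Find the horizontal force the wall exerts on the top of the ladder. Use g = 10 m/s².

N_wall ≈ 252 N

Taking torques about the foot of the ladder:
Ladder weight 16.7×10 = 167 N acts at 1.33 m along the ladder; its horizontal arm is 1.33·cos61.8° = 0.6285 m → τ = 105 N·m clockwise.
Firefighter: 71.3×10 = 713 N at 1.44 m → arm 0.6805 m → τ = 485.2 N·m clockwise.
Wall normal N acts horizontally at the top; its moment arm is the height L sinθ = 2.66·sin61.8° = 2.344 m, counterclockwise.
Setting net torque to zero: N × 2.344 = 590.2 → N = 252 N.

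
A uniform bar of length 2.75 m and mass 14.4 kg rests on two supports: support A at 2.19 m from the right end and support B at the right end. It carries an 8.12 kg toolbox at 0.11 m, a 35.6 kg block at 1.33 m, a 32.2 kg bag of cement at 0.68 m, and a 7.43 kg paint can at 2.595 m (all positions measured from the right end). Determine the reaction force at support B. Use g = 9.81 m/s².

R_B ≈ 470 N

Take moments about support A.
Beam weight: 14.4 × 9.81 = 141.3 N down at 1.375 m → arm 0.815 m, τ = 141.3 × 0.815 = 115.2 N·m clockwise.
Toolbox: 8.12 × 9.81 = 79.66 N down at 0.11 m → arm 2.08 m, τ = 79.66 × 2.08 = 165.7 N·m clockwise.
Block: 35.6 × 9.81 = 349.2 N down at 1.33 m → arm 0.86 m, τ = 349.2 × 0.86 = 300.3 N·m clockwise.
Bag of cement: 32.2 × 9.81 = 315.9 N down at 0.68 m → arm 1.51 m, τ = 315.9 × 1.51 = 477 N·m clockwise.
Paint can: 7.43 × 9.81 = 72.89 N down at 2.595 m → arm 0.405 m, τ = 72.89 × 0.405 = 29.52 N·m counterclockwise.
Net load moment about support A = 1029 N·m clockwise.
Reaction R at support B is upward at 0 m, arm 2.19 m → moment R × 2.19 counterclockwise.
Στ = 0 ⇒ R × 2.19 = 1029 ⇒ R = 470 N.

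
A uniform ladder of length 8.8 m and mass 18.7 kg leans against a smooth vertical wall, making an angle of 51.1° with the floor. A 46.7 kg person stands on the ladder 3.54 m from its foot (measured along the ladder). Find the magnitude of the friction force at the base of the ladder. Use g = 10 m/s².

f ≈ 227 N

Take moments about the foot of the ladder.
Ladder weight 18.7×10 = 187 N acts at 4.4 m along the ladder; its horizontal arm is 4.4·cos51.1° = 2.763 m → τ = 516.7 N·m clockwise.
Person: 46.7×10 = 467 N at 3.54 m → arm 2.223 m → τ = 1038 N·m clockwise.
Wall normal N acts horizontally at the top; its moment arm is the height L sinθ = 8.8·sin51.1° = 6.849 m, counterclockwise.
For rotational equilibrium, N × 6.849 = 1555, so N = 227 N.
ΣFx = 0: friction at the foot balances the wall's push, so f = N_wall = 227 N.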